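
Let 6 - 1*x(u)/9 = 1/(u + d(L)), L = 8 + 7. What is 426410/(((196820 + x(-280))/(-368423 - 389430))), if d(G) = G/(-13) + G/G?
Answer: -78462300528844/47801015 ≈ -1.6414e+6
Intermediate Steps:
L = 15
d(G) = 1 - G/13 (d(G) = G*(-1/13) + 1 = -G/13 + 1 = 1 - G/13)
x(u) = 54 - 9/(-2/13 + u) (x(u) = 54 - 9/(u + (1 - 1/13*15)) = 54 - 9/(u + (1 - 15/13)) = 54 - 9/(u - 2/13) = 54 - 9/(-2/13 + u))
426410/(((196820 + x(-280))/(-368423 - 389430))) = 426410/(((196820 + 9*(-25 + 78*(-280))/(-2 + 13*(-280)))/(-368423 - 389430))) = 426410/(((196820 + 9*(-25 - 21840)/(-2 - 3640))/(-757853))) = 426410/(((196820 + 9*(-21865)/(-3642))*(-1/757853))) = 426410/(((196820 + 9*(-1/3642)*(-21865))*(-1/757853))) = 426410/(((196820 + 65595/1214)*(-1/757853))) = 426410/(((239005075/1214)*(-1/757853))) = 426410/(-239005075/920033542) = 426410*(-920033542/239005075) = -78462300528844/47801015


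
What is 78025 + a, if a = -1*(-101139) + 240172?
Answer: 419336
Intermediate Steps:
a = 341311 (a = 101139 + 240172 = 341311)
78025 + a = 78025 + 341311 = 419336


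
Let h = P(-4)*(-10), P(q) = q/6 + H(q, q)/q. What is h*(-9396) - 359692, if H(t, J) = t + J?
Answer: -234412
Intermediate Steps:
H(t, J) = J + t
P(q) = 2 + q/6 (P(q) = q/6 + (q + q)/q = q*(1/6) + (2*q)/q = q/6 + 2 = 2 + q/6)
h = -40/3 (h = (2 + (1/6)*(-4))*(-10) = (2 - 2/3)*(-10) = (4/3)*(-10) = -40/3 ≈ -13.333)
h*(-9396) - 359692 = -40/3*(-9396) - 359692 = 125280 - 359692 = -234412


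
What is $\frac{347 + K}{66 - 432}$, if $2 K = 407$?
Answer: $- \frac{367}{244} \approx -1.5041$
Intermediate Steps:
$K = \frac{407}{2}$ ($K = \frac{1}{2} \cdot 407 = \frac{407}{2} \approx 203.5$)
$\frac{347 + K}{66 - 432} = \frac{347 + \frac{407}{2}}{66 - 432} = \frac{1101}{2 \left(-366\right)} = \frac{1101}{2} \left(- \frac{1}{366}\right) = - \frac{367}{244}$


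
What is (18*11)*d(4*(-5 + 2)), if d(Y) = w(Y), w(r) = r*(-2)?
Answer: 4752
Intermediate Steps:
w(r) = -2*r
d(Y) = -2*Y
(18*11)*d(4*(-5 + 2)) = (18*11)*(-8*(-5 + 2)) = 198*(-8*(-3)) = 198*(-2*(-12)) = 198*24 = 4752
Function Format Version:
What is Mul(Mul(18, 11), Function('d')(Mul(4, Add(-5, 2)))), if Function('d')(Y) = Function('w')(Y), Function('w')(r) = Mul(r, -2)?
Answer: 4752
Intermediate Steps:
Function('w')(r) = Mul(-2, r)
Function('d')(Y) = Mul(-2, Y)
Mul(Mul(18, 11), Function('d')(Mul(4, Add(-5, 2)))) = Mul(Mul(18, 11), Mul(-2, Mul(4, Add(-5, 2)))) = Mul(198, Mul(-2, Mul(4, -3))) = Mul(198, Mul(-2, -12)) = Mul(198, 24) = 4752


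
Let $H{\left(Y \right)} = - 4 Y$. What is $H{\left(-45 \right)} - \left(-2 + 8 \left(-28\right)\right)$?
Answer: $406$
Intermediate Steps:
$H{\left(-45 \right)} - \left(-2 + 8 \left(-28\right)\right) = \left(-4\right) \left(-45\right) - \left(-2 + 8 \left(-28\right)\right) = 180 - \left(-2 - 224\right) = 180 - -226 = 180 + 226 = 406$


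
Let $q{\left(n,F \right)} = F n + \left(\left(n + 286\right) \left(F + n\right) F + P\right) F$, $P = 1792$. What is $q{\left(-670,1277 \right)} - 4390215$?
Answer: $-380106318573$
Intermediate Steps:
$q{\left(n,F \right)} = F n + F \left(1792 + F \left(286 + n\right) \left(F + n\right)\right)$ ($q{\left(n,F \right)} = F n + \left(\left(n + 286\right) \left(F + n\right) F + 1792\right) F = F n + \left(\left(286 + n\right) \left(F + n\right) F + 1792\right) F = F n + \left(F \left(286 + n\right) \left(F + n\right) + 1792\right) F = F n + \left(1792 + F \left(286 + n\right) \left(F + n\right)\right) F = F n + F \left(1792 + F \left(286 + n\right) \left(F + n\right)\right)$)
$q{\left(-670,1277 \right)} - 4390215 = 1277 \left(1792 - 670 + 286 \cdot 1277^{2} + 1277 \left(-670\right)^{2} - 670 \cdot 1277^{2} + 286 \cdot 1277 \left(-670\right)\right) - 4390215 = 1277 \left(1792 - 670 + 286 \cdot 1630729 + 1277 \cdot 448900 - 1092588430 - 244698740\right) - 4390215 = 1277 \left(1792 - 670 + 466388494 + 573245300 - 1092588430 - 244698740\right) - 4390215 = 1277 \left(-297652254\right) - 4390215 = -380101928358 - 4390215 = -380106318573$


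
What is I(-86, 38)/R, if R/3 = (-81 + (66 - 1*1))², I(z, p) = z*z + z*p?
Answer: 43/8 ≈ 5.3750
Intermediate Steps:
I(z, p) = z² + p*z
R = 768 (R = 3*(-81 + (66 - 1*1))² = 3*(-81 + (66 - 1))² = 3*(-81 + 65)² = 3*(-16)² = 3*256 = 768)
I(-86, 38)/R = -86*(38 - 86)/768 = -86*(-48)*(1/768) = 4128*(1/768) = 43/8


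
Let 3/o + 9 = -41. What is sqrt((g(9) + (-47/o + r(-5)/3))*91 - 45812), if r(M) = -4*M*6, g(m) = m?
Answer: sqrt(269373)/3 ≈ 173.00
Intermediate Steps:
o = -3/50 (o = 3/(-9 - 41) = 3/(-50) = 3*(-1/50) = -3/50 ≈ -0.060000)
r(M) = -24*M
sqrt((g(9) + (-47/o + r(-5)/3))*91 - 45812) = sqrt((9 + (-47/(-3/50) - 24*(-5)/3))*91 - 45812) = sqrt((9 + (-47*(-50/3) + 120*(1/3)))*91 - 45812) = sqrt((9 + (2350/3 + 40))*91 - 45812) = sqrt((9 + 2470/3)*91 - 45812) = sqrt((2497/3)*91 - 45812) = sqrt(227227/3 - 45812) = sqrt(89791/3) = sqrt(269373)/3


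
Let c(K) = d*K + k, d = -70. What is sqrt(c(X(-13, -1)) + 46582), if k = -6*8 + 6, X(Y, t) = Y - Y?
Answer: 2*sqrt(11635) ≈ 215.73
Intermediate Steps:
X(Y, t) = 0
k = -42 (k = -48 + 6 = -42)
c(K) = -42 - 70*K (c(K) = -70*K - 42 = -42 - 70*K)
sqrt(c(X(-13, -1)) + 46582) = sqrt((-42 - 70*0) + 46582) = sqrt((-42 + 0) + 46582) = sqrt(-42 + 46582) = sqrt(46540) = 2*sqrt(11635)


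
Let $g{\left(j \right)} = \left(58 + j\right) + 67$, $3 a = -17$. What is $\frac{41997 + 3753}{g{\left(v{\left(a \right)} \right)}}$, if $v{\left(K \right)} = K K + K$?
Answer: $\frac{411750}{1363} \approx 302.09$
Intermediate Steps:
$a = - \frac{17}{3}$ ($a = \frac{1}{3} \left(-17\right) = - \frac{17}{3} \approx -5.6667$)
$v{\left(K \right)} = K + K^{2}$ ($v{\left(K \right)} = K^{2} + K = K + K^{2}$)
$g{\left(j \right)} = 125 + j$
$\frac{41997 + 3753}{g{\left(v{\left(a \right)} \right)}} = \frac{41997 + 3753}{125 - \frac{17 \left(1 - \frac{17}{3}\right)}{3}} = \frac{45750}{125 - - \frac{238}{9}} = \frac{45750}{125 + \frac{238}{9}} = \frac{45750}{\frac{1363}{9}} = 45750 \cdot \frac{9}{1363} = \frac{411750}{1363}$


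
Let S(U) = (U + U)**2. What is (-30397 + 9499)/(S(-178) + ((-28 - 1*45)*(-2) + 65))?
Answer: -20898/126947 ≈ -0.16462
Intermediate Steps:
S(U) = 4*U**2 (S(U) = (2*U)**2 = 4*U**2)
(-30397 + 9499)/(S(-178) + ((-28 - 1*45)*(-2) + 65)) = (-30397 + 9499)/(4*(-178)**2 + ((-28 - 1*45)*(-2) + 65)) = -20898/(4*31684 + ((-28 - 45)*(-2) + 65)) = -20898/(126736 + (-73*(-2) + 65)) = -20898/(126736 + (146 + 65)) = -20898/(126736 + 211) = -20898/126947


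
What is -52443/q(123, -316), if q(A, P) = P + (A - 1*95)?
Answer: 5827/32 ≈ 182.09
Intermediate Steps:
q(A, P) = -95 + A + P (q(A, P) = P + (A - 95) = P + (-95 + A) = -95 + A + P)
-52443/q(123, -316) = -52443/(-95 + 123 - 316) = -52443/(-288) = -52443*(-1/288) = 5827/32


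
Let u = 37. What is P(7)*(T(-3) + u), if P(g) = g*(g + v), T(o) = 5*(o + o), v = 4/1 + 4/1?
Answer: 735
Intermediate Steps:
v = 8 (v = 4*1 + 4*1 = 4 + 4 = 8)
T(o) = 10*o (T(o) = 5*(2*o) = 10*o)
P(g) = g*(8 + g) (P(g) = g*(g + 8) = g*(8 + g))
P(7)*(T(-3) + u) = (7*(8 + 7))*(10*(-3) + 37) = (7*15)*(-30 + 37) = 105*7 = 735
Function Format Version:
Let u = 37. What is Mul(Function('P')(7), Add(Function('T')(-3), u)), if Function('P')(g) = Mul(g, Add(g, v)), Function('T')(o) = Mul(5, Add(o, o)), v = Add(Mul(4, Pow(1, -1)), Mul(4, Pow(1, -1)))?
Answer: 735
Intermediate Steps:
v = 8 (v = Add(Mul(4, 1), Mul(4, 1)) = Add(4, 4) = 8)
Function('T')(o) = Mul(10, o) (Function('T')(o) = Mul(5, Mul(2, o)) = Mul(10, o))
Function('P')(g) = Mul(g, Add(8, g)) (Function('P')(g) = Mul(g, Add(g, 8)) = Mul(g, Add(8, g)))
Mul(Function('P')(7), Add(Function('T')(-3), u)) = Mul(Mul(7, Add(8, 7)), Add(Mul(10, -3), 37)) = Mul(Mul(7, 15), Add(-30, 37)) = Mul(105, 7) = 735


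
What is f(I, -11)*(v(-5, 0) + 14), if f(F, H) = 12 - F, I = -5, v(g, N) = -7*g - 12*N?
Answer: 833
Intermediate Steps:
v(g, N) = -12*N - 7*g
f(I, -11)*(v(-5, 0) + 14) = (12 - 1*(-5))*((-12*0 - 7*(-5)) + 14) = (12 + 5)*((0 + 35) + 14) = 17*(35 + 14) = 17*49 = 833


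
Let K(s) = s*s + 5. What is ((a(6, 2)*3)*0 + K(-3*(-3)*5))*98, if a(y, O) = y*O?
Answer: 198940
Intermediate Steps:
a(y, O) = O*y
K(s) = 5 + s² (K(s) = s² + 5 = 5 + s²)
((a(6, 2)*3)*0 + K(-3*(-3)*5))*98 = (((2*6)*3)*0 + (5 + (-3*(-3)*5)²))*98 = ((12*3)*0 + (5 + (9*5)²))*98 = (36*0 + (5 + 45²))*98 = (0 + (5 + 2025))*98 = (0 + 2030)*98 = 2030*98 = 198940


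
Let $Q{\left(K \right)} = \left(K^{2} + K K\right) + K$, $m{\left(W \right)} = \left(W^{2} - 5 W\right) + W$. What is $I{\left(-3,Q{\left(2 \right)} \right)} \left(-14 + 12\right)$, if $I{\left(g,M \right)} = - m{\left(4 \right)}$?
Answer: $0$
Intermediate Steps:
$m{\left(W \right)} = W^{2} - 4 W$
$Q{\left(K \right)} = K + 2 K^{2}$ ($Q{\left(K \right)} = \left(K^{2} + K^{2}\right) + K = 2 K^{2} + K = K + 2 K^{2}$)
$I{\left(g,M \right)} = 0$ ($I{\left(g,M \right)} = - 4 \left(-4 + 4\right) = - 4 \cdot 0 = \left(-1\right) 0 = 0$)
$I{\left(-3,Q{\left(2 \right)} \right)} \left(-14 + 12\right) = 0 \left(-14 + 12\right) = 0 \left(-2\right) = 0$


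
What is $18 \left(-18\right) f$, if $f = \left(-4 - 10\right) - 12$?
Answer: $8424$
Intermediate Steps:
$f = -26$ ($f = \left(-4 - 10\right) - 12 = -14 - 12 = -26$)
$18 \left(-18\right) f = 18 \left(-18\right) \left(-26\right) = \left(-324\right) \left(-26\right) = 8424$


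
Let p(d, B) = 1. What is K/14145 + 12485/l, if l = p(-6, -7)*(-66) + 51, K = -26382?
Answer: -11799737/14145 ≈ -834.20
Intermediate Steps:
l = -15 (l = 1*(-66) + 51 = -66 + 51 = -15)
K/14145 + 12485/l = -26382/14145 + 12485/(-15) = -26382*1/14145 + 12485*(-1/15) = -8794/4715 - 2497/3 = -11799737/14145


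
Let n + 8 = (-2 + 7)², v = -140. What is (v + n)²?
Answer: 15129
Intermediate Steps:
n = 17 (n = -8 + (-2 + 7)² = -8 + 5² = -8 + 25 = 17)
(v + n)² = (-140 + 17)² = (-123)² = 15129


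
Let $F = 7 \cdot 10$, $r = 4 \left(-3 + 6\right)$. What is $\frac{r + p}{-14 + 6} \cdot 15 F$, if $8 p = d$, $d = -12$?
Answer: $- \frac{11025}{8} \approx -1378.1$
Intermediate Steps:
$p = - \frac{3}{2}$ ($p = \frac{1}{8} \left(-12\right) = - \frac{3}{2} \approx -1.5$)
$r = 12$ ($r = 4 \cdot 3 = 12$)
$F = 70$
$\frac{r + p}{-14 + 6} \cdot 15 F = \frac{12 - \frac{3}{2}}{-14 + 6} \cdot 15 \cdot 70 = \frac{21}{2 \left(-8\right)} 15 \cdot 70 = \frac{21}{2} \left(- \frac{1}{8}\right) 15 \cdot 70 = \left(- \frac{21}{16}\right) 15 \cdot 70 = \left(- \frac{315}{16}\right) 70 = - \frac{11025}{8}$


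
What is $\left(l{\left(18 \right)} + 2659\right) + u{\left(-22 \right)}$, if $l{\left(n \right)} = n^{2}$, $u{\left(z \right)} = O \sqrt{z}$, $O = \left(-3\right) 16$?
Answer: $2983 - 48 i \sqrt{22} \approx 2983.0 - 225.14 i$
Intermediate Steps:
$O = -48$
$u{\left(z \right)} = - 48 \sqrt{z}$
$\left(l{\left(18 \right)} + 2659\right) + u{\left(-22 \right)} = \left(18^{2} + 2659\right) - 48 \sqrt{-22} = \left(324 + 2659\right) - 48 i \sqrt{22} = 2983 - 48 i \sqrt{22}$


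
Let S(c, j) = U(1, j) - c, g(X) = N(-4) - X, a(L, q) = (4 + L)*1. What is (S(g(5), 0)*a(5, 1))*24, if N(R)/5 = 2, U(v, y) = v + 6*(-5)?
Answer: -7344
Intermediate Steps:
U(v, y) = -30 + v (U(v, y) = v - 30 = -30 + v)
N(R) = 10 (N(R) = 5*2 = 10)
a(L, q) = 4 + L
g(X) = 10 - X
S(c, j) = -29 - c (S(c, j) = (-30 + 1) - c = -29 - c)
(S(g(5), 0)*a(5, 1))*24 = ((-29 - (10 - 1*5))*(4 + 5))*24 = ((-29 - (10 - 5))*9)*24 = ((-29 - 1*5)*9)*24 = ((-29 - 5)*9)*24 = -34*9*24 = -306*24 = -7344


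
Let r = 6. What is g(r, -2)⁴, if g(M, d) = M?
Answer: 1296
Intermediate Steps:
g(r, -2)⁴ = 6⁴ = 1296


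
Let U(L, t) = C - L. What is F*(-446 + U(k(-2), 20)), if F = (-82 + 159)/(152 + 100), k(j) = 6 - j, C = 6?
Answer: -1232/9 ≈ -136.89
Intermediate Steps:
U(L, t) = 6 - L
F = 11/36 (F = 77/252 = 77*(1/252) = 11/36 ≈ 0.30556)
F*(-446 + U(k(-2), 20)) = 11*(-446 + (6 - (6 - 1*(-2))))/36 = 11*(-446 + (6 - (6 + 2)))/36 = 11*(-446 + (6 - 1*8))/36 = 11*(-446 + (6 - 8))/36 = 11*(-446 - 2)/36 = (11/36)*(-448) = -1232/9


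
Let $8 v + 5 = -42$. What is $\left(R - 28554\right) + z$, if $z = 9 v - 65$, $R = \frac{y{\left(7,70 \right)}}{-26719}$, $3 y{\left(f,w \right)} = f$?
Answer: $- \frac{2626573133}{91608} \approx -28672.0$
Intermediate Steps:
$v = - \frac{47}{8}$ ($v = - \frac{5}{8} + \frac{1}{8} \left(-42\right) = - \frac{5}{8} - \frac{21}{4} = - \frac{47}{8} \approx -5.875$)
$y{\left(f,w \right)} = \frac{f}{3}$
$R = - \frac{1}{11451}$ ($R = \frac{\frac{1}{3} \cdot 7}{-26719} = \frac{7}{3} \left(- \frac{1}{26719}\right) = - \frac{1}{11451} \approx -8.7329 \cdot 10^{-5}$)
$z = - \frac{943}{8}$ ($z = 9 \left(- \frac{47}{8}\right) - 65 = - \frac{423}{8} - 65 = - \frac{943}{8} \approx -117.88$)
$\left(R - 28554\right) + z = \left(- \frac{1}{11451} - 28554\right) - \frac{943}{8} = - \frac{326971855}{11451} - \frac{943}{8} = - \frac{2626573133}{91608}$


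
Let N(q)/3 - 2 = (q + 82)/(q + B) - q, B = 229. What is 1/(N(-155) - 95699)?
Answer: -74/7047091 ≈ -1.0501e-5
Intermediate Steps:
N(q) = 6 - 3*q + 3*(82 + q)/(229 + q) (N(q) = 6 + 3*((q + 82)/(q + 229) - q) = 6 + 3*((82 + q)/(229 + q) - q) = 6 + 3*(-q + (82 + q)/(229 + q)) = 6 + (-3*q + 3*(82 + q)/(229 + q)) = 6 - 3*q + 3*(82 + q)/(229 + q))
1/(N(-155) - 95699) = 1/(3*(540 - 1*(-155)² - 226*(-155))/(229 - 155) - 95699) = 1/(3*(540 - 1*24025 + 35030)/74 - 95699) = 1/(3*(1/74)*(540 - 24025 + 35030) - 95699) = 1/(3*(1/74)*11545 - 95699) = 1/(34635/74 - 95699) = 1/(-7047091/74) = -74/7047091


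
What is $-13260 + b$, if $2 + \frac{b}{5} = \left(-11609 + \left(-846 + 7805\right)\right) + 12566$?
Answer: $26310$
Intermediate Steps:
$b = 39570$ ($b = -10 + 5 \left(\left(-11609 + \left(-846 + 7805\right)\right) + 12566\right) = -10 + 5 \left(\left(-11609 + 6959\right) + 12566\right) = -10 + 5 \left(-4650 + 12566\right) = -10 + 5 \cdot 7916 = -10 + 39580 = 39570$)
$-13260 + b = -13260 + 39570 = 26310$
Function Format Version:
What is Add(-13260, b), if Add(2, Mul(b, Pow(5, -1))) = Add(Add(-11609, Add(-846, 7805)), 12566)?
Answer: 26310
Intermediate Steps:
b = 39570 (b = Add(-10, Mul(5, Add(Add(-11609, Add(-846, 7805)), 12566))) = Add(-10, Mul(5, Add(Add(-11609, 6959), 12566))) = Add(-10, Mul(5, Add(-4650, 12566))) = Add(-10, Mul(5, 7916)) = Add(-10, 39580) = 39570)
Add(-13260, b) = Add(-13260, 39570) = 26310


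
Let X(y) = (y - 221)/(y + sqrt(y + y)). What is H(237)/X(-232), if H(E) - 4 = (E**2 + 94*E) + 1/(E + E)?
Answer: 4313549900/107361 - 74371550*I*sqrt(29)/107361 ≈ 40178.0 - 3730.4*I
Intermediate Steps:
H(E) = 4 + E**2 + 1/(2*E) + 94*E (H(E) = 4 + ((E**2 + 94*E) + 1/(E + E)) = 4 + ((E**2 + 94*E) + 1/(2*E)) = 4 + (E**2 + 1/(2*E) + 94*E) = 4 + E**2 + 1/(2*E) + 94*E)
X(y) = (-221 + y)/(y + sqrt(2)*sqrt(y)) (X(y) = (-221 + y)/(y + sqrt(2*y)) = (-221 + y)/(y + sqrt(2)*sqrt(y)))
H(237)/X(-232) = (4 + 237**2 + (1/2)/237 + 94*237)/(((-221 - 232)/(-232 + sqrt(2)*sqrt(-232)))) = (4 + 56169 + (1/2)*(1/237) + 22278)/((-453/(-232 + sqrt(2)*(2*I*sqrt(58))))) = (4 + 56169 + 1/474 + 22278)/((-453/(-232 + 4*I*sqrt(29)))) = 37185775/(474*((-453/(-232 + 4*I*sqrt(29))))) = 37185775*(232/453 - 4*I*sqrt(29)/453)/474 = 4313549900/107361 - 74371550*I*sqrt(29)/107361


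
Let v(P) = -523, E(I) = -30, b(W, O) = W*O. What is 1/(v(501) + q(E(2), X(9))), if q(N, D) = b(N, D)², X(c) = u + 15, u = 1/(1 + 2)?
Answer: 1/211077 ≈ 4.7376e-6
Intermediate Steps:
b(W, O) = O*W
u = ⅓ (u = 1/3 = ⅓ ≈ 0.33333)
X(c) = 46/3 (X(c) = ⅓ + 15 = 46/3)
q(N, D) = D²*N² (q(N, D) = (D*N)² = D²*N²)
1/(v(501) + q(E(2), X(9))) = 1/(-523 + (46/3)²*(-30)²) = 1/(-523 + (2116/9)*900) = 1/(-523 + 211600) = 1/211077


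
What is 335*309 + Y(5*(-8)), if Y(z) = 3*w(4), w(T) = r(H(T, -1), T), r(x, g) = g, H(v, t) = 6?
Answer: 103527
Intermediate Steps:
w(T) = T
Y(z) = 12 (Y(z) = 3*4 = 12)
335*309 + Y(5*(-8)) = 335*309 + 12 = 103515 + 12 = 103527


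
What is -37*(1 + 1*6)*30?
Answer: -7770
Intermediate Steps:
-37*(1 + 1*6)*30 = -37*(1 + 6)*30 = -37*7*30 = -259*30 = -7770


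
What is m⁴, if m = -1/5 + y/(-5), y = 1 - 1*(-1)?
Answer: 81/625 ≈ 0.12960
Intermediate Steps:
y = 2 (y = 1 + 1 = 2)
m = -⅗ (m = -1/5 + 2/(-5) = -1*⅕ + 2*(-⅕) = -⅕ - ⅖ = -⅗ ≈ -0.60000)
m⁴ = (-⅗)⁴ = 81/625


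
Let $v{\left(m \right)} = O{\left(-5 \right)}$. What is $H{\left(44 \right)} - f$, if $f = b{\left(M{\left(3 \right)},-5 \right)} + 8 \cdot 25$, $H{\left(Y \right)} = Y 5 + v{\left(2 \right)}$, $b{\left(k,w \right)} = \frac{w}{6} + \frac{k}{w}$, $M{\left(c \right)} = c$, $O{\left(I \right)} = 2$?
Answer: $\frac{703}{30} \approx 23.433$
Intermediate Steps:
$v{\left(m \right)} = 2$
$b{\left(k,w \right)} = \frac{w}{6} + \frac{k}{w}$ ($b{\left(k,w \right)} = w \frac{1}{6} + \frac{k}{w} = \frac{w}{6} + \frac{k}{w}$)
$H{\left(Y \right)} = 2 + 5 Y$ ($H{\left(Y \right)} = Y 5 + 2 = 5 Y + 2 = 2 + 5 Y$)
$f = \frac{5957}{30}$ ($f = \left(\frac{1}{6} \left(-5\right) + \frac{3}{-5}\right) + 8 \cdot 25 = \left(- \frac{5}{6} + 3 \left(- \frac{1}{5}\right)\right) + 200 = \left(- \frac{5}{6} - \frac{3}{5}\right) + 200 = - \frac{43}{30} + 200 = \frac{5957}{30} \approx 198.57$)
$H{\left(44 \right)} - f = \left(2 + 5 \cdot 44\right) - \frac{5957}{30} = \left(2 + 220\right) - \frac{5957}{30} = 222 - \frac{5957}{30} = \frac{703}{30}$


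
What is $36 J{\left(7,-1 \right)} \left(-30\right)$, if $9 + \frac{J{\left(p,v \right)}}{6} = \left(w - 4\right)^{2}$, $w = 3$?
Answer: $51840$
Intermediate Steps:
$J{\left(p,v \right)} = -48$ ($J{\left(p,v \right)} = -54 + 6 \left(3 - 4\right)^{2} = -54 + 6 \left(-1\right)^{2} = -54 + 6 \cdot 1 = -54 + 6 = -48$)
$36 J{\left(7,-1 \right)} \left(-30\right) = 36 \left(-48\right) \left(-30\right) = \left(-1728\right) \left(-30\right) = 51840$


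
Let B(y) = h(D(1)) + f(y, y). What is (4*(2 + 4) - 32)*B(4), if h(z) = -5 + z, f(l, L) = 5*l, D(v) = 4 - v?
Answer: -144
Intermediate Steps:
B(y) = -2 + 5*y (B(y) = (-5 + (4 - 1*1)) + 5*y = (-5 + (4 - 1)) + 5*y = (-5 + 3) + 5*y = -2 + 5*y)
(4*(2 + 4) - 32)*B(4) = (4*(2 + 4) - 32)*(-2 + 5*4) = (4*6 - 32)*(-2 + 20) = (24 - 32)*18 = -8*18 = -144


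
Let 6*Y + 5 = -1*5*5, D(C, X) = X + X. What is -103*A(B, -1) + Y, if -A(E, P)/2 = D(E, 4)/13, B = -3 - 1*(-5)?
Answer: 1583/13 ≈ 121.77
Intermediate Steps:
D(C, X) = 2*X
B = 2 (B = -3 + 5 = 2)
A(E, P) = -16/13 (A(E, P) = -2*2*4/13 = -16/13)
Y = -5 (Y = -⅚ + (-1*5*5)/6 = -⅚ + (-5*5)/6 = -⅚ + (⅙)*(-25) = -⅚ - 25/6 = -5)
-103*A(B, -1) + Y = -103*(-16/13) - 5 = 1648/13 - 5 = 1583/13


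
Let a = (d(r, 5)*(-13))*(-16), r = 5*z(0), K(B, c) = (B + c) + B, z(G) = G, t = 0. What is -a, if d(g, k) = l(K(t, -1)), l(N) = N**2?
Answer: -208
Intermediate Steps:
K(B, c) = c + 2*B
r = 0 (r = 5*0 = 0)
d(g, k) = 1 (d(g, k) = (-1 + 2*0)**2 = (-1 + 0)**2 = (-1)**2 = 1)
a = 208 (a = (1*(-13))*(-16) = -13*(-16) = 208)
-a = -1*208 = -208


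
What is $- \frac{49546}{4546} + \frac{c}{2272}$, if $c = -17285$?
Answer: $- \frac{95573061}{5164256} \approx -18.507$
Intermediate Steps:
$- \frac{49546}{4546} + \frac{c}{2272} = - \frac{49546}{4546} - \frac{17285}{2272} = \left(-49546\right) \frac{1}{4546} - \frac{17285}{2272} = - \frac{24773}{2273} - \frac{17285}{2272} = - \frac{95573061}{5164256}$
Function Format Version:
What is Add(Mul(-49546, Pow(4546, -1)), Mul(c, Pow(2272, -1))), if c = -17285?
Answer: Rational(-95573061, 5164256) ≈ -18.507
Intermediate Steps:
Add(Mul(-49546, Pow(4546, -1)), Mul(c, Pow(2272, -1))) = Add(Mul(-49546, Pow(4546, -1)), Mul(-17285, Pow(2272, -1))) = Add(Mul(-49546, Rational(1, 4546)), Mul(-17285, Rational(1, 2272))) = Add(Rational(-24773, 2273), Rational(-17285, 2272)) = Rational(-95573061, 5164256)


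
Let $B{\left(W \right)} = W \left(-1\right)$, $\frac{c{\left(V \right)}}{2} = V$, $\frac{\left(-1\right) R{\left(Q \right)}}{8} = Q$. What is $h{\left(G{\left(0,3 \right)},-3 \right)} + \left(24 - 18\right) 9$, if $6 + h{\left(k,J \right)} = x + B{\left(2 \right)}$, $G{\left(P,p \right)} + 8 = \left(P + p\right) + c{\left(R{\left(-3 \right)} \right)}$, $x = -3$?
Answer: $43$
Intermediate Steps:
$R{\left(Q \right)} = - 8 Q$
$c{\left(V \right)} = 2 V$
$G{\left(P,p \right)} = 40 + P + p$ ($G{\left(P,p \right)} = -8 + \left(\left(P + p\right) + 2 \left(\left(-8\right) \left(-3\right)\right)\right) = -8 + \left(\left(P + p\right) + 2 \cdot 24\right) = -8 + \left(\left(P + p\right) + 48\right) = -8 + \left(48 + P + p\right) = 40 + P + p$)
$B{\left(W \right)} = - W$
$h{\left(k,J \right)} = -11$ ($h{\left(k,J \right)} = -6 - 5 = -11$)
$h{\left(G{\left(0,3 \right)},-3 \right)} + \left(24 - 18\right) 9 = -11 + \left(24 - 18\right) 9 = -11 + 6 \cdot 9 = -11 + 54 = 43$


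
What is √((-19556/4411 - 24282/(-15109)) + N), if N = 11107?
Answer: √49320992008515302009/66645799 ≈ 105.38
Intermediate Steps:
√((-19556/4411 - 24282/(-15109)) + N) = √((-19556/4411 - 24282/(-15109)) + 11107) = √((-19556*1/4411 - 24282*(-1/15109)) + 11107) = √((-19556/4411 + 24282/15109) + 11107) = √(-188363702/66645799 + 11107) = √(740046525791/66645799) = √49320992008515302009/66645799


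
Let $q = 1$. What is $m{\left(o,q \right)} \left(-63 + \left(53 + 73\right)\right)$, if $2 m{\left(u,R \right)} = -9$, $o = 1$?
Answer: $- \frac{567}{2} \approx -283.5$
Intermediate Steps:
$m{\left(u,R \right)} = - \frac{9}{2}$ ($m{\left(u,R \right)} = \frac{1}{2} \left(-9\right) = - \frac{9}{2}$)
$m{\left(o,q \right)} \left(-63 + \left(53 + 73\right)\right) = - \frac{9 \left(-63 + \left(53 + 73\right)\right)}{2} = - \frac{9 \left(-63 + 126\right)}{2} = \left(- \frac{9}{2}\right) 63 = - \frac{567}{2}$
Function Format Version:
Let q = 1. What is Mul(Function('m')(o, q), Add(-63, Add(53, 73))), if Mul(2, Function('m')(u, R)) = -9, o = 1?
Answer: Rational(-567, 2) ≈ -283.50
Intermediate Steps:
Function('m')(u, R) = Rational(-9, 2) (Function('m')(u, R) = Mul(Rational(1, 2), -9) = Rational(-9, 2))
Mul(Function('m')(o, q), Add(-63, Add(53, 73))) = Mul(Rational(-9, 2), Add(-63, Add(53, 73))) = Mul(Rational(-9, 2), Add(-63, 126)) = Mul(Rational(-9, 2), 63) = Rational(-567, 2)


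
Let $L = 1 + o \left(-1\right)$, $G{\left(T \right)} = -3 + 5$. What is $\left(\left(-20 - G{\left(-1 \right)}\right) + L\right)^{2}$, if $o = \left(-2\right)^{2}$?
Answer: $625$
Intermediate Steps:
$G{\left(T \right)} = 2$
$o = 4$
$L = -3$ ($L = 1 + 4 \left(-1\right) = 1 - 4 = -3$)
$\left(\left(-20 - G{\left(-1 \right)}\right) + L\right)^{2} = \left(\left(-20 - 2\right) - 3\right)^{2} = \left(-22 - 3\right)^{2} = \left(-25\right)^{2} = 625$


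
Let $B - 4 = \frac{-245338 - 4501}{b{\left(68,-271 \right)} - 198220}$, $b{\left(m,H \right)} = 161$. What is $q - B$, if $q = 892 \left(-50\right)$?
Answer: $- \frac{8834473475}{198059} \approx -44605.0$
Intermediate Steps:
$q = -44600$
$B = \frac{1042075}{198059}$ ($B = 4 + \frac{-245338 - 4501}{161 - 198220} = 4 - \frac{249839}{-198059} = 4 - - \frac{249839}{198059} = 4 + \frac{249839}{198059} = \frac{1042075}{198059} \approx 5.2614$)
$q - B = -44600 - \frac{1042075}{198059} = - \frac{8834473475}{198059}$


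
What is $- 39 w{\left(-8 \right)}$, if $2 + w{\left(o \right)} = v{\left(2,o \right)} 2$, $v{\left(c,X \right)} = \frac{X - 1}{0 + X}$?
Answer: $- \frac{39}{4} \approx -9.75$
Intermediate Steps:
$v{\left(c,X \right)} = \frac{-1 + X}{X}$
$w{\left(o \right)} = -2 + \frac{2 \left(-1 + o\right)}{o}$ ($w{\left(o \right)} = -2 + \frac{-1 + o}{o} 2 = -2 + \frac{2 \left(-1 + o\right)}{o}$)
$- 39 w{\left(-8 \right)} = - 39 \left(- \frac{2}{-8}\right) = - 39 \left(\left(-2\right) \left(- \frac{1}{8}\right)\right) = \left(-39\right) \frac{1}{4} = - \frac{39}{4}$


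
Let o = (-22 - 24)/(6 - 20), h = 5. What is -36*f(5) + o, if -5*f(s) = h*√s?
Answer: 23/7 + 36*√5 ≈ 83.784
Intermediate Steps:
f(s) = -√s
o = 23/7 (o = -46/(-14) = -46*(-1/14) = 23/7 ≈ 3.2857)
-36*f(5) + o = -(-36)*√5 + 23/7 = 36*√5 + 23/7 = 23/7 + 36*√5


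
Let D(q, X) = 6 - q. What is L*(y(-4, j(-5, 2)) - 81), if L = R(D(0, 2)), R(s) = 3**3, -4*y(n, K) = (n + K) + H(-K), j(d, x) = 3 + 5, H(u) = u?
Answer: -2160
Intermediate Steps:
j(d, x) = 8
y(n, K) = -n/4 (y(n, K) = -((n + K) - K)/4 = -((K + n) - K)/4 = -n/4)
R(s) = 27
L = 27
L*(y(-4, j(-5, 2)) - 81) = 27*(-1/4*(-4) - 81) = 27*(1 - 81) = 27*(-80) = -2160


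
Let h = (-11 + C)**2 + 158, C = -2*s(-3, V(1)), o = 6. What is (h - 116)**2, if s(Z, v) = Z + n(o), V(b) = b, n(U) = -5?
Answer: 4489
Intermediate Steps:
s(Z, v) = -5 + Z (s(Z, v) = Z - 5 = -5 + Z)
C = 16 (C = -2*(-5 - 3) = -2*(-8) = 16)
h = 183 (h = (-11 + 16)**2 + 158 = 5**2 + 158 = 25 + 158 = 183)
(h - 116)**2 = (183 - 116)**2 = 67**2 = 4489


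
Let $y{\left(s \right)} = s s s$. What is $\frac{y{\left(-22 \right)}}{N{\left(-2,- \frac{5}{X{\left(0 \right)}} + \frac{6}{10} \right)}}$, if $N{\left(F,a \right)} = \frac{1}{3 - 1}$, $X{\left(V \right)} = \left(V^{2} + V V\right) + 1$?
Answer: $-21296$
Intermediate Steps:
$y{\left(s \right)} = s^{3}$ ($y{\left(s \right)} = s^{2} s = s^{3}$)
$X{\left(V \right)} = 1 + 2 V^{2}$ ($X{\left(V \right)} = \left(V^{2} + V^{2}\right) + 1 = 2 V^{2} + 1 = 1 + 2 V^{2}$)
$N{\left(F,a \right)} = \frac{1}{2}$
$\frac{y{\left(-22 \right)}}{N{\left(-2,- \frac{5}{X{\left(0 \right)}} + \frac{6}{10} \right)}} = \left(-22\right)^{3} \frac{1}{\frac{1}{2}} = \left(-10648\right) 2 = -21296$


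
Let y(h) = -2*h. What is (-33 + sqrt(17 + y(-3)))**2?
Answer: (33 - sqrt(23))**2 ≈ 795.47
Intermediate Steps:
(-33 + sqrt(17 + y(-3)))**2 = (-33 + sqrt(17 - 2*(-3)))**2 = (-33 + sqrt(17 + 6))**2 = (-33 + sqrt(23))**2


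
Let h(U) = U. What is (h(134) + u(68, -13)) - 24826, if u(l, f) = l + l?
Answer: -24556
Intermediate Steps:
u(l, f) = 2*l
(h(134) + u(68, -13)) - 24826 = (134 + 2*68) - 24826 = (134 + 136) - 24826 = 270 - 24826 = -24556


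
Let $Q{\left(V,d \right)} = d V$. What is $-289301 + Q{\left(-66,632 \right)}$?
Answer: $-331013$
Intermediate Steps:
$Q{\left(V,d \right)} = V d$
$-289301 + Q{\left(-66,632 \right)} = -289301 - 41712 = -331013$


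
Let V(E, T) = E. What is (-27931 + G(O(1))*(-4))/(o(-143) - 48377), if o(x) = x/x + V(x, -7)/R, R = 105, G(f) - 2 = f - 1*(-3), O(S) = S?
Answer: 2935275/5079623 ≈ 0.57785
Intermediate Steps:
G(f) = 5 + f (G(f) = 2 + (f - 1*(-3)) = 2 + (f + 3) = 2 + (3 + f) = 5 + f)
o(x) = 1 + x/105 (o(x) = x/x + x/105 = 1 + x*(1/105) = 1 + x/105)
(-27931 + G(O(1))*(-4))/(o(-143) - 48377) = (-27931 + (5 + 1)*(-4))/((1 + (1/105)*(-143)) - 48377) = (-27931 + 6*(-4))/((1 - 143/105) - 48377) = (-27931 - 24)/(-38/105 - 48377) = -27955/(-5079623/105) = -27955*(-105/5079623) = 2935275/5079623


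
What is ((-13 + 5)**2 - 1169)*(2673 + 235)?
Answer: -3213340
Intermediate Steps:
((-13 + 5)**2 - 1169)*(2673 + 235) = ((-8)**2 - 1169)*2908 = (64 - 1169)*2908 = -1105*2908 = -3213340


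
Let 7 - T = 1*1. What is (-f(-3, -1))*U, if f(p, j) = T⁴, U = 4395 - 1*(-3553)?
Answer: -10300608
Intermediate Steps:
T = 6 (T = 7 - 1 = 6)
U = 7948 (U = 4395 + 3553 = 7948)
f(p, j) = 1296 (f(p, j) = 6⁴ = 1296)
(-f(-3, -1))*U = -1*1296*7948 = -1296*7948 = -10300608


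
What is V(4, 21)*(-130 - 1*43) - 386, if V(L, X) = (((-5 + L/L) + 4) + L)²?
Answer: -3154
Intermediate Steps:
V(L, X) = L² (V(L, X) = (((-5 + 1) + 4) + L)² = ((-4 + 4) + L)² = (0 + L)² = L²)
V(4, 21)*(-130 - 1*43) - 386 = 4²*(-130 - 1*43) - 386 = 16*(-130 - 43) - 386 = 16*(-173) - 386 = -2768 - 386 = -3154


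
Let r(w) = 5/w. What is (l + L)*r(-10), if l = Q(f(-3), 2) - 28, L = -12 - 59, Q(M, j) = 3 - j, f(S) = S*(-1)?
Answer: 49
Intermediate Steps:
f(S) = -S
L = -71
l = -27 (l = (3 - 1*2) - 28 = (3 - 2) - 28 = 1 - 28 = -27)
(l + L)*r(-10) = (-27 - 71)*(5/(-10)) = -490*(-1)/10 = -98*(-½) = 49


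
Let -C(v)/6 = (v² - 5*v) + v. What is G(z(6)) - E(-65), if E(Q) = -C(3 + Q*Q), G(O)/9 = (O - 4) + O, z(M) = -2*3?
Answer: -107154576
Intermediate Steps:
z(M) = -6
G(O) = -36 + 18*O (G(O) = 9*((O - 4) + O) = 9*((-4 + O) + O) = 9*(-4 + 2*O) = -36 + 18*O)
C(v) = -6*v² + 24*v (C(v) = -6*((v² - 5*v) + v) = -6*(v² - 4*v) = -6*v² + 24*v)
E(Q) = -6*(1 - Q²)*(3 + Q²) (E(Q) = -6*(3 + Q*Q)*(4 - (3 + Q*Q)) = -6*(3 + Q²)*(4 - (3 + Q²)) = -6*(3 + Q²)*(4 + (-3 - Q²)) = -6*(3 + Q²)*(1 - Q²) = -6*(1 - Q²)*(3 + Q²))
G(z(6)) - E(-65) = (-36 + 18*(-6)) - 6*(-1 + (-65)²)*(3 + (-65)²) = (-36 - 108) - 6*(-1 + 4225)*(3 + 4225) = -144 - 6*4224*4228 = -144 - 1*107154432 = -144 - 107154432 = -107154576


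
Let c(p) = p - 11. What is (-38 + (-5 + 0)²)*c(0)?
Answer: 143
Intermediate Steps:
c(p) = -11 + p
(-38 + (-5 + 0)²)*c(0) = (-38 + (-5 + 0)²)*(-11 + 0) = (-38 + (-5)²)*(-11) = (-38 + 25)*(-11) = -13*(-11) = 143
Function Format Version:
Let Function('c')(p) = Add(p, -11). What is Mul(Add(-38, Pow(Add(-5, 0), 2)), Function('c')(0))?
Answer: 143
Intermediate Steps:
Function('c')(p) = Add(-11, p)
Mul(Add(-38, Pow(Add(-5, 0), 2)), Function('c')(0)) = Mul(Add(-38, Pow(Add(-5, 0), 2)), Add(-11, 0)) = Mul(Add(-38, Pow(-5, 2)), -11) = Mul(Add(-38, 25), -11) = Mul(-13, -11) = 143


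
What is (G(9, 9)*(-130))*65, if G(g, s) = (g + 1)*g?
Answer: -760500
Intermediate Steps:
G(g, s) = g*(1 + g) (G(g, s) = (1 + g)*g = g*(1 + g))
(G(9, 9)*(-130))*65 = ((9*(1 + 9))*(-130))*65 = ((9*10)*(-130))*65 = (90*(-130))*65 = -11700*65 = -760500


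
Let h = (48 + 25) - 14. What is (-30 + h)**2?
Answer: 841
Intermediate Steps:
h = 59 (h = 73 - 14 = 59)
(-30 + h)**2 = (-30 + 59)**2 = 29**2 = 841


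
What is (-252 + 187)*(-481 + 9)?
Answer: 30680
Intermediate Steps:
(-252 + 187)*(-481 + 9) = -65*(-472) = 30680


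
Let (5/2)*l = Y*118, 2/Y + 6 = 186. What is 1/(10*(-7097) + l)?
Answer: -225/15968132 ≈ -1.4091e-5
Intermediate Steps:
Y = 1/90 (Y = 2/(-6 + 186) = 2/180 = 2*(1/180) = 1/90 ≈ 0.011111)
l = 118/225 (l = 2*((1/90)*118)/5 = (⅖)*(59/45) = 118/225 ≈ 0.52444)
1/(10*(-7097) + l) = 1/(10*(-7097) + 118/225) = 1/(-70970 + 118/225) = 1/(-15968132/225) = -225/15968132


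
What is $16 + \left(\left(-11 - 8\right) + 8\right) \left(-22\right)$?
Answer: $258$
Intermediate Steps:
$16 + \left(\left(-11 - 8\right) + 8\right) \left(-22\right) = 16 + \left(-19 + 8\right) \left(-22\right) = 16 - -242 = 16 + 242 = 258$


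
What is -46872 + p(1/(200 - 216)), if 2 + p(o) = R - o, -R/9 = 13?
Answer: -751855/16 ≈ -46991.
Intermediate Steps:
R = -117 (R = -9*13 = -117)
p(o) = -119 - o (p(o) = -2 + (-117 - o) = -119 - o)
-46872 + p(1/(200 - 216)) = -46872 + (-119 - 1/(200 - 216)) = -46872 + (-119 - 1/(-16)) = -46872 + (-119 - 1*(-1/16)) = -46872 + (-119 + 1/16) = -46872 - 1903/16 = -751855/16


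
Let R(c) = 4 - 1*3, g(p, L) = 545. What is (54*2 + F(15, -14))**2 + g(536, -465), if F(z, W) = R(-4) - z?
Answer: 9381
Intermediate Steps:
R(c) = 1 (R(c) = 4 - 3 = 1)
F(z, W) = 1 - z
(54*2 + F(15, -14))**2 + g(536, -465) = (54*2 + (1 - 1*15))**2 + 545 = (108 + (1 - 15))**2 + 545 = (108 - 14)**2 + 545 = 94**2 + 545 = 8836 + 545 = 9381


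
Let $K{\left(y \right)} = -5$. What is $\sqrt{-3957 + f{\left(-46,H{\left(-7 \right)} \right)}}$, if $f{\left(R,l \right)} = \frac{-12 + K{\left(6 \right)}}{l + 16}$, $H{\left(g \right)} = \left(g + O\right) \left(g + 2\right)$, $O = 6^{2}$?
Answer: $\frac{2 i \sqrt{16461561}}{129} \approx 62.904 i$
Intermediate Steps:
$O = 36$
$H{\left(g \right)} = \left(2 + g\right) \left(36 + g\right)$ ($H{\left(g \right)} = \left(g + 36\right) \left(g + 2\right) = \left(36 + g\right) \left(2 + g\right) = \left(2 + g\right) \left(36 + g\right)$)
$f{\left(R,l \right)} = - \frac{17}{16 + l}$ ($f{\left(R,l \right)} = \frac{-12 - 5}{l + 16} = - \frac{17}{16 + l}$)
$\sqrt{-3957 + f{\left(-46,H{\left(-7 \right)} \right)}} = \sqrt{-3957 - \frac{17}{16 + \left(72 + \left(-7\right)^{2} + 38 \left(-7\right)\right)}} = \sqrt{-3957 - \frac{17}{16 + \left(72 + 49 - 266\right)}} = \sqrt{-3957 - \frac{17}{16 - 145}} = \sqrt{-3957 - \frac{17}{-129}} = \sqrt{-3957 - - \frac{17}{129}} = \sqrt{-3957 + \frac{17}{129}} = \sqrt{- \frac{510436}{129}} = \frac{2 i \sqrt{16461561}}{129}$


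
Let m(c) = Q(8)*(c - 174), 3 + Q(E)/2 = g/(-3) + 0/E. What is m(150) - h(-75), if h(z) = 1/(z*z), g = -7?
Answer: 179999/5625 ≈ 32.000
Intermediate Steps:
h(z) = z⁻²
Q(E) = -4/3 (Q(E) = -6 + 2*(-7/(-3) + 0/E) = -6 + 2*(-7*(-⅓) + 0) = -6 + 2*(7/3 + 0) = -6 + 2*(7/3) = -6 + 14/3 = -4/3)
m(c) = 232 - 4*c/3 (m(c) = -4*(c - 174)/3 = -4*(-174 + c)/3 = 232 - 4*c/3)
m(150) - h(-75) = (232 - 4/3*150) - 1/(-75)² = (232 - 200) - 1*1/5625 = 32 - 1/5625 = 179999/5625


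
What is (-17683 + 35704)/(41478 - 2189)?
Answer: 18021/39289 ≈ 0.45868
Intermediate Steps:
(-17683 + 35704)/(41478 - 2189) = 18021/39289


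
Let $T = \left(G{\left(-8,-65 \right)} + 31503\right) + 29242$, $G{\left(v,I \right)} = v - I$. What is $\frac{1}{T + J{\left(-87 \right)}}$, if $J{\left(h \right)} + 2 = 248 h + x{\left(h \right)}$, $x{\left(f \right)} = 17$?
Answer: $\frac{1}{39241} \approx 2.5484 \cdot 10^{-5}$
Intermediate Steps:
$J{\left(h \right)} = 15 + 248 h$ ($J{\left(h \right)} = -2 + \left(248 h + 17\right) = -2 + \left(17 + 248 h\right) = 15 + 248 h$)
$T = 60802$ ($T = \left(\left(-8 - -65\right) + 31503\right) + 29242 = \left(\left(-8 + 65\right) + 31503\right) + 29242 = \left(57 + 31503\right) + 29242 = 31560 + 29242 = 60802$)
$\frac{1}{T + J{\left(-87 \right)}} = \frac{1}{60802 + \left(15 + 248 \left(-87\right)\right)} = \frac{1}{60802 + \left(15 - 21576\right)} = \frac{1}{60802 - 21561} = \frac{1}{39241}$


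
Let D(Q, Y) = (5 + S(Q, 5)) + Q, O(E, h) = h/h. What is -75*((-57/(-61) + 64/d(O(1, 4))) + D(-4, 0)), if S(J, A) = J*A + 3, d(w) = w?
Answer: -223875/61 ≈ -3670.1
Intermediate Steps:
O(E, h) = 1
S(J, A) = 3 + A*J (S(J, A) = A*J + 3 = 3 + A*J)
D(Q, Y) = 8 + 6*Q (D(Q, Y) = (5 + (3 + 5*Q)) + Q = (8 + 5*Q) + Q = 8 + 6*Q)
-75*((-57/(-61) + 64/d(O(1, 4))) + D(-4, 0)) = -75*((-57/(-61) + 64/1) + (8 + 6*(-4))) = -75*((-57*(-1/61) + 64*1) + (8 - 24)) = -75*((57/61 + 64) - 16) = -75*(3961/61 - 16) = -75*2985/61 = -223875/61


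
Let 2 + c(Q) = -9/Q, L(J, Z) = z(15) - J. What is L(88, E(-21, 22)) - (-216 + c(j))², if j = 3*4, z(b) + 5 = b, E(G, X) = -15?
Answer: -766873/16 ≈ -47930.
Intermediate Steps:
z(b) = -5 + b
L(J, Z) = 10 - J (L(J, Z) = (-5 + 15) - J = 10 - J)
j = 12
c(Q) = -2 - 9/Q
L(88, E(-21, 22)) - (-216 + c(j))² = (10 - 1*88) - (-216 + (-2 - 9/12))² = (10 - 88) - (-216 + (-2 - 9*1/12))² = -78 - (-216 + (-2 - ¾))² = -78 - (-216 - 11/4)² = -78 - (-875/4)² = -78 - 1*765625/16 = -78 - 765625/16 = -766873/16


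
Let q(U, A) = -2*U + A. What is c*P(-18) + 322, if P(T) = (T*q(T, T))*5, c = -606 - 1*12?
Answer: 1001482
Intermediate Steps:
c = -618 (c = -606 - 12 = -618)
q(U, A) = A - 2*U
P(T) = -5*T² (P(T) = (T*(T - 2*T))*5 = (T*(-T))*5 = -T²*5 = -5*T²)
c*P(-18) + 322 = -(-3090)*(-18)² + 322 = -(-3090)*324 + 322 = -618*(-1620) + 322 = 1001160 + 322 = 1001482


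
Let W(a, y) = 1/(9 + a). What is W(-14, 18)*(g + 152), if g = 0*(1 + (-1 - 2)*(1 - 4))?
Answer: -152/5 ≈ -30.400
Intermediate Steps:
g = 0 (g = 0*(1 - 3*(-3)) = 0*(1 + 9) = 0*10 = 0)
W(-14, 18)*(g + 152) = (0 + 152)/(9 - 14) = 152/(-5) = -1/5*152 = -152/5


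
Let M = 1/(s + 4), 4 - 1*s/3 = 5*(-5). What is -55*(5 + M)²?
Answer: -11436480/8281 ≈ -1381.1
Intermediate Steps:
s = 87 (s = 12 - 15*(-5) = 12 - 3*(-25) = 12 + 75 = 87)
M = 1/91 (M = 1/(87 + 4) = 1/91 ≈ 0.010989)
-55*(5 + M)² = -55*(5 + 1/91)² = -55*(456/91)² = -55*207936/8281 = -11436480/8281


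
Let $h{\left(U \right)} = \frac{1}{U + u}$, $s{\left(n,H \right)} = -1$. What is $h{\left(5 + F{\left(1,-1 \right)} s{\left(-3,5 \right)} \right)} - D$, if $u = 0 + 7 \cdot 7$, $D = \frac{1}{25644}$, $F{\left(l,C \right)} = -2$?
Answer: $\frac{6397}{359016} \approx 0.017818$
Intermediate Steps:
$D = \frac{1}{25644} \approx 3.8995 \cdot 10^{-5}$
$u = 49$ ($u = 0 + 49 = 49$)
$h{\left(U \right)} = \frac{1}{49 + U}$ ($h{\left(U \right)} = \frac{1}{U + 49} = \frac{1}{49 + U}$)
$h{\left(5 + F{\left(1,-1 \right)} s{\left(-3,5 \right)} \right)} - D = \frac{1}{49 + \left(5 - -2\right)} - \frac{1}{25644} = \frac{1}{49 + \left(5 + 2\right)} - \frac{1}{25644} = \frac{1}{49 + 7} - \frac{1}{25644} = \frac{1}{56} - \frac{1}{25644} = \frac{6397}{359016}$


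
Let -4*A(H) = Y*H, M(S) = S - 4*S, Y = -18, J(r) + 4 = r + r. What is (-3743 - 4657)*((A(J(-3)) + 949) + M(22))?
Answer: -7039200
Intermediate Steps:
J(r) = -4 + 2*r (J(r) = -4 + (r + r) = -4 + 2*r)
M(S) = -3*S
A(H) = 9*H/2 (A(H) = -(-9)*H/2 = 9*H/2)
(-3743 - 4657)*((A(J(-3)) + 949) + M(22)) = (-3743 - 4657)*((9*(-4 + 2*(-3))/2 + 949) - 3*22) = -8400*((9*(-4 - 6)/2 + 949) - 66) = -8400*(((9/2)*(-10) + 949) - 66) = -8400*((-45 + 949) - 66) = -8400*(904 - 66) = -8400*838 = -7039200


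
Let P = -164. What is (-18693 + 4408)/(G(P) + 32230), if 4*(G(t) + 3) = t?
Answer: -14285/32186 ≈ -0.44383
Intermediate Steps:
G(t) = -3 + t/4
(-18693 + 4408)/(G(P) + 32230) = (-18693 + 4408)/((-3 + (¼)*(-164)) + 32230) = -14285/((-3 - 41) + 32230) = -14285/(-44 + 32230) = -14285/32186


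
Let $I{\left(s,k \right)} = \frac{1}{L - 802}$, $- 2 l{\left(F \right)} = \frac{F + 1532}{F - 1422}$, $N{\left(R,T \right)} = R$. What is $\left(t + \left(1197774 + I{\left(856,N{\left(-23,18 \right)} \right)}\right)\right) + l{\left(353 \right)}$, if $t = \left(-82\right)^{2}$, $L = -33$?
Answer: $\frac{2150307536377}{1785230} \approx 1.2045 \cdot 10^{6}$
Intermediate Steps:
$l{\left(F \right)} = - \frac{1532 + F}{2 \left(-1422 + F\right)}$ ($l{\left(F \right)} = - \frac{\left(F + 1532\right) \frac{1}{F - 1422}}{2} = - \frac{\left(1532 + F\right) \frac{1}{-1422 + F}}{2} = - \frac{\frac{1}{-1422 + F} \left(1532 + F\right)}{2} = - \frac{1532 + F}{2 \left(-1422 + F\right)}$)
$I{\left(s,k \right)} = - \frac{1}{835}$ ($I{\left(s,k \right)} = \frac{1}{-33 - 802} = \frac{1}{-835} = - \frac{1}{835}$)
$t = 6724$
$\left(t + \left(1197774 + I{\left(856,N{\left(-23,18 \right)} \right)}\right)\right) + l{\left(353 \right)} = \left(6724 + \left(1197774 - \frac{1}{835}\right)\right) + \frac{-1532 - 353}{2 \left(-1422 + 353\right)} = \left(6724 + \frac{1000141289}{835}\right) + \frac{-1532 - 353}{2 \left(-1069\right)} = \frac{1005755829}{835} + \frac{1}{2} \left(- \frac{1}{1069}\right) \left(-1885\right) = \frac{1005755829}{835} + \frac{1885}{2138} = \frac{2150307536377}{1785230}$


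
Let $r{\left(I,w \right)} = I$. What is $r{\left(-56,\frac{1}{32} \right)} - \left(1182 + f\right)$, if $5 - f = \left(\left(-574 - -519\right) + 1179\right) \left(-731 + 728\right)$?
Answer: $-4615$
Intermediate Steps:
$f = 3377$ ($f = 5 - \left(\left(-574 - -519\right) + 1179\right) \left(-731 + 728\right) = 5 - \left(\left(-574 + 519\right) + 1179\right) \left(-3\right) = 5 - \left(-55 + 1179\right) \left(-3\right) = 5 - 1124 \left(-3\right) = 5 - -3372 = 5 + 3372 = 3377$)
$r{\left(-56,\frac{1}{32} \right)} - \left(1182 + f\right) = -56 - 4559 = -4615$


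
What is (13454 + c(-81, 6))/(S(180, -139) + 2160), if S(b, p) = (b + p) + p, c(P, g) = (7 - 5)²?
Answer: 6729/1031 ≈ 6.5267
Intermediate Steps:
c(P, g) = 4 (c(P, g) = 2² = 4)
S(b, p) = b + 2*p
(13454 + c(-81, 6))/(S(180, -139) + 2160) = (13454 + 4)/((180 + 2*(-139)) + 2160) = 13458/((180 - 278) + 2160) = 13458/(-98 + 2160) = 13458/2062 = 13458*(1/2062) = 6729/1031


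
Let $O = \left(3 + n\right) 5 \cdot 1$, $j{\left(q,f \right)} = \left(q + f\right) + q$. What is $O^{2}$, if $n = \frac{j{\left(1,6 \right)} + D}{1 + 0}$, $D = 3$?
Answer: $4900$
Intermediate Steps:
$j{\left(q,f \right)} = f + 2 q$ ($j{\left(q,f \right)} = \left(f + q\right) + q = f + 2 q$)
$n = 11$ ($n = \frac{\left(6 + 2 \cdot 1\right) + 3}{1 + 0} = \frac{\left(6 + 2\right) + 3}{1} = \left(8 + 3\right) 1 = 11 \cdot 1 = 11$)
$O = 70$ ($O = \left(3 + 11\right) 5 \cdot 1 = 14 \cdot 5 = 70$)
$O^{2} = 70^{2} = 4900$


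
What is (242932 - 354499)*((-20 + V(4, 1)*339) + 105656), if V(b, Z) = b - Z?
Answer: -11898955251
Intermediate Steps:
(242932 - 354499)*((-20 + V(4, 1)*339) + 105656) = (242932 - 354499)*((-20 + (4 - 1*1)*339) + 105656) = -111567*((-20 + (4 - 1)*339) + 105656) = -111567*((-20 + 3*339) + 105656) = -111567*((-20 + 1017) + 105656) = -111567*(997 + 105656) = -111567*106653 = -11898955251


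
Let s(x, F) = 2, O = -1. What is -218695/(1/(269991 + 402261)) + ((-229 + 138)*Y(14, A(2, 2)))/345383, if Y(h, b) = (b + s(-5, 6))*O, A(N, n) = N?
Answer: -50777570095186256/345383 ≈ -1.4702e+11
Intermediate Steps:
Y(h, b) = -2 - b (Y(h, b) = (b + 2)*(-1) = (2 + b)*(-1) = -2 - b)
-218695/(1/(269991 + 402261)) + ((-229 + 138)*Y(14, A(2, 2)))/345383 = -218695/(1/(269991 + 402261)) + ((-229 + 138)*(-2 - 1*2))/345383 = -218695/(1/672252) - 91*(-2 - 2)*(1/345383) = -218695/1/672252 - 91*(-4)*(1/345383) = -218695*672252 + 364*(1/345383) = -147018151140 + 364/345383 = -50777570095186256/345383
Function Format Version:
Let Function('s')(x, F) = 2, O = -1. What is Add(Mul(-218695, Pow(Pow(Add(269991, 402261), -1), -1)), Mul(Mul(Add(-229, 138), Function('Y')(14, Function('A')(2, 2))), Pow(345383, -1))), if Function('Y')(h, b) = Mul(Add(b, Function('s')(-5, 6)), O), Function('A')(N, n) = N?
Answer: Rational(-50777570095186256, 345383) ≈ -1.4702e+11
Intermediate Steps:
Function('Y')(h, b) = Add(-2, Mul(-1, b)) (Function('Y')(h, b) = Mul(Add(b, 2), -1) = Mul(Add(2, b), -1) = Add(-2, Mul(-1, b)))
Add(Mul(-218695, Pow(Pow(Add(269991, 402261), -1), -1)), Mul(Mul(Add(-229, 138), Function('Y')(14, Function('A')(2, 2))), Pow(345383, -1))) = Add(Mul(-218695, Pow(Pow(Add(269991, 402261), -1), -1)), Mul(Mul(Add(-229, 138), Add(-2, Mul(-1, 2))), Pow(345383, -1))) = Add(Mul(-218695, Pow(Pow(672252, -1), -1)), Mul(Mul(-91, Add(-2, -2)), Rational(1, 345383))) = Add(Mul(-218695, Pow(Rational(1, 672252), -1)), Mul(Mul(-91, -4), Rational(1, 345383))) = Add(Mul(-218695, 672252), Mul(364, Rational(1, 345383))) = Add(-147018151140, Rational(364, 345383)) = Rational(-50777570095186256, 345383)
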